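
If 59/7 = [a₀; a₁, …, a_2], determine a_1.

Apply division with remainder until the remainder is 0:
59 = 8·7 + 3, so a_0 = 8
7 = 2·3 + 1, so a_1 = 2

2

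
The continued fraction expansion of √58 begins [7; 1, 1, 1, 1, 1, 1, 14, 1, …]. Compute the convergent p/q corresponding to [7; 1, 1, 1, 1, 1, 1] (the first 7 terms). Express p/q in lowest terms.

99/13

a_0 = 7: 7/1
a_1 = 1: 8/1
a_2 = 1: 15/2
a_3 = 1: 23/3
a_4 = 1: 38/5
a_5 = 1: 61/8
a_6 = 1: 99/13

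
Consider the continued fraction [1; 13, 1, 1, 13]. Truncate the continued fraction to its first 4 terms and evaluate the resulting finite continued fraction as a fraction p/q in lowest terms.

29/27

Start with 1.
1 + 1/(1/1) = 1 + 1/1 = 2/1
13 + 1/(2/1) = 13 + 1/2 = 27/2
1 + 1/(27/2) = 1 + 2/27 = 29/27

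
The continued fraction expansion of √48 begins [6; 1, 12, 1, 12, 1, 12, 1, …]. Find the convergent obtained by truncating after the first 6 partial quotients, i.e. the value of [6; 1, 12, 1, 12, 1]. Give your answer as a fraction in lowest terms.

1351/195

Start with 1.
12 + 1/(1/1) = 12 + 1/1 = 13/1
1 + 1/(13/1) = 1 + 1/13 = 14/13
12 + 1/(14/13) = 12 + 13/14 = 181/14
1 + 1/(181/14) = 1 + 14/181 = 195/181
6 + 1/(195/181) = 6 + 181/195 = 1351/195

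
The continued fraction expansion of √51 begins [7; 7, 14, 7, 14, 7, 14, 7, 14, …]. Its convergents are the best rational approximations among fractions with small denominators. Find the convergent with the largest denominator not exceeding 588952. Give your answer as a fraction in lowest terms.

499850/69993

List convergents until the denominator exceeds the bound:
a_0 = 7: 7/1  (≤ bound)
a_1 = 7: 50/7  (≤ bound)
a_2 = 14: 707/99  (≤ bound)
a_3 = 7: 4999/700  (≤ bound)
a_4 = 14: 70693/9899  (≤ bound)
a_5 = 7: 499850/69993  (≤ bound)
a_6 = 14: 7068593/989801  (> 588952, stop)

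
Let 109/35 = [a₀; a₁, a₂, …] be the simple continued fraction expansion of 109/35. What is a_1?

8

Repeatedly divide and take the remainder:
109 = 3·35 + 4, so a_0 = 3
35 = 8·4 + 3, so a_1 = 8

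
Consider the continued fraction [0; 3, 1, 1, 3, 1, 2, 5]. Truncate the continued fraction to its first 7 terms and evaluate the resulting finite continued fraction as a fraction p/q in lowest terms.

25/89

Collapse the nested fraction from the inside out:
Start with 2.
1 + 1/(2/1) = 1 + 1/2 = 3/2
3 + 1/(3/2) = 3 + 2/3 = 11/3
1 + 1/(11/3) = 1 + 3/11 = 14/11
1 + 1/(14/11) = 1 + 11/14 = 25/14
3 + 1/(25/14) = 3 + 14/25 = 89/25
0 + 1/(89/25) = 0 + 25/89 = 25/89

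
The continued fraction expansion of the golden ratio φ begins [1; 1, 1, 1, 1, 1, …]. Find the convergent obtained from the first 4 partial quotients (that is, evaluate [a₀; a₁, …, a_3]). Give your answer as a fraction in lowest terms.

5/3

a_0 = 1: 1/1
a_1 = 1: 2/1
a_2 = 1: 3/2
a_3 = 1: 5/3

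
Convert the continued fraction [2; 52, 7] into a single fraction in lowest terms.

Starting at the tail and folding back:
Start with 7.
52 + 1/(7/1) = 52 + 1/7 = 365/7
2 + 1/(365/7) = 2 + 7/365 = 737/365

737/365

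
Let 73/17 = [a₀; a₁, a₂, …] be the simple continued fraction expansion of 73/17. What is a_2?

73 = 4·17 + 5, so a_0 = 4
17 = 3·5 + 2, so a_1 = 3
5 = 2·2 + 1, so a_2 = 2

2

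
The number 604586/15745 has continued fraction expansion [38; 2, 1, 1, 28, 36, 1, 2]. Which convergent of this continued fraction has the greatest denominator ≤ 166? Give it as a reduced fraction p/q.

a_0 = 38: 38/1  (≤ bound)
a_1 = 2: 77/2  (≤ bound)
a_2 = 1: 115/3  (≤ bound)
a_3 = 1: 192/5  (≤ bound)
a_4 = 28: 5491/143  (≤ bound)
a_5 = 36: 197868/5153  (> 166, stop)

5491/143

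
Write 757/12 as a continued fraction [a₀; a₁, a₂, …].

757 = 63·12 + 1, so a_0 = 63
12 = 12·1 + 0, so a_1 = 12

[63; 12]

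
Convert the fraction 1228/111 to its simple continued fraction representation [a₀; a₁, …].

[11; 15, 1, 6]

Apply division with remainder until the remainder is 0:
1228 = 11·111 + 7, so a_0 = 11
111 = 15·7 + 6, so a_1 = 15
7 = 1·6 + 1, so a_2 = 1
6 = 6·1 + 0, so a_3 = 6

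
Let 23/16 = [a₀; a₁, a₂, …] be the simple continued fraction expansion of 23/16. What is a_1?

2

23 ÷ 16 → quotient 1, remainder 7
16 ÷ 7 → quotient 2, remainder 2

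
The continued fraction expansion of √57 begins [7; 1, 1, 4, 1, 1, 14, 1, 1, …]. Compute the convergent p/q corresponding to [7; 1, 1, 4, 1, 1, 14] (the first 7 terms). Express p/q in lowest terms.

2197/291

Start with 14.
1 + 1/(14/1) = 1 + 1/14 = 15/14
1 + 1/(15/14) = 1 + 14/15 = 29/15
4 + 1/(29/15) = 4 + 15/29 = 131/29
1 + 1/(131/29) = 1 + 29/131 = 160/131
1 + 1/(160/131) = 1 + 131/160 = 291/160
7 + 1/(291/160) = 7 + 160/291 = 2197/291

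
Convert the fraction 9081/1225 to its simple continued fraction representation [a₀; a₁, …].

Apply division with remainder until the remainder is 0:
9081 ÷ 1225 → quotient 7, remainder 506
1225 ÷ 506 → quotient 2, remainder 213
506 ÷ 213 → quotient 2, remainder 80
213 ÷ 80 → quotient 2, remainder 53
80 ÷ 53 → quotient 1, remainder 27
53 ÷ 27 → quotient 1, remainder 26
27 ÷ 26 → quotient 1, remainder 1
26 ÷ 1 → quotient 26, remainder 0

[7; 2, 2, 2, 1, 1, 1, 26]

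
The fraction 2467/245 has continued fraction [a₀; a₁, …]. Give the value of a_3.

⌊2467/245⌋ = 10, remainder 17
⌊245/17⌋ = 14, remainder 7
⌊17/7⌋ = 2, remainder 3
⌊7/3⌋ = 2, remainder 1

2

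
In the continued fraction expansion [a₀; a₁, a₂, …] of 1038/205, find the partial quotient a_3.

3

Apply division with remainder until the remainder is 0:
1038 = 5·205 + 13, so a_0 = 5
205 = 15·13 + 10, so a_1 = 15
13 = 1·10 + 3, so a_2 = 1
10 = 3·3 + 1, so a_3 = 3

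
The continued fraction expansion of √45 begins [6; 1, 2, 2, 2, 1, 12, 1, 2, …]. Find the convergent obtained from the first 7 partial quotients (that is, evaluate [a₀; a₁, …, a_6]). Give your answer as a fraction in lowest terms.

2046/305

Start with 12.
1 + 1/(12/1) = 1 + 1/12 = 13/12
2 + 1/(13/12) = 2 + 12/13 = 38/13
2 + 1/(38/13) = 2 + 13/38 = 89/38
2 + 1/(89/38) = 2 + 38/89 = 216/89
1 + 1/(216/89) = 1 + 89/216 = 305/216
6 + 1/(305/216) = 6 + 216/305 = 2046/305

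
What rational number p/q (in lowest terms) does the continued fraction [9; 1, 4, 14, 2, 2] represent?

3578/365

Collapse the nested fraction from the inside out:
Start with 2.
2 + 1/(2/1) = 2 + 1/2 = 5/2
14 + 1/(5/2) = 14 + 2/5 = 72/5
4 + 1/(72/5) = 4 + 5/72 = 293/72
1 + 1/(293/72) = 1 + 72/293 = 365/293
9 + 1/(365/293) = 9 + 293/365 = 3578/365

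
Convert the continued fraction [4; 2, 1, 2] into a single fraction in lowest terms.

35/8

Start with 2.
1 + 1/(2/1) = 1 + 1/2 = 3/2
2 + 1/(3/2) = 2 + 2/3 = 8/3
4 + 1/(8/3) = 4 + 3/8 = 35/8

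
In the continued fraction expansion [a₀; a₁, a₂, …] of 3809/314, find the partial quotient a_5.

3809 ÷ 314 → quotient 12, remainder 41
314 ÷ 41 → quotient 7, remainder 27
41 ÷ 27 → quotient 1, remainder 14
27 ÷ 14 → quotient 1, remainder 13
14 ÷ 13 → quotient 1, remainder 1
13 ÷ 1 → quotient 13, remainder 0

13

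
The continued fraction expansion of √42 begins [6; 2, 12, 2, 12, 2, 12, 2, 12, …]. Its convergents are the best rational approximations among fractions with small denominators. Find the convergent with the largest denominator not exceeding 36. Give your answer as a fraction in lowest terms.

162/25

a_0 = 6: 6/1  (≤ bound)
a_1 = 2: 13/2  (≤ bound)
a_2 = 12: 162/25  (≤ bound)
a_3 = 2: 337/52  (> 36, stop)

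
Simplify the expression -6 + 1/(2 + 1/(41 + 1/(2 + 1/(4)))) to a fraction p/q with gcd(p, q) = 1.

-4157/755

a_0 = -6: -6/1
a_1 = 2: -11/2
a_2 = 41: -457/83
a_3 = 2: -925/168
a_4 = 4: -4157/755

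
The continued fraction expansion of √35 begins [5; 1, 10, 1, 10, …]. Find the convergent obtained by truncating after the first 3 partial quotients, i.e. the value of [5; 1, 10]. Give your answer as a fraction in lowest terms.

Work from the innermost term outward:
Start with 10.
1 + 1/(10/1) = 1 + 1/10 = 11/10
5 + 1/(11/10) = 5 + 10/11 = 65/11

65/11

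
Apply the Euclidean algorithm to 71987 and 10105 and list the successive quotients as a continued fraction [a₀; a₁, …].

[7; 8, 14, 14, 1, 5]

71987 = 7·10105 + 1252, so a_0 = 7
10105 = 8·1252 + 89, so a_1 = 8
1252 = 14·89 + 6, so a_2 = 14
89 = 14·6 + 5, so a_3 = 14
6 = 1·5 + 1, so a_4 = 1
5 = 5·1 + 0, so a_5 = 5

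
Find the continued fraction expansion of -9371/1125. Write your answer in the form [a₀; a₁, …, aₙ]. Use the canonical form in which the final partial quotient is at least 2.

-9371 ÷ 1125 → quotient -9, remainder 754
1125 ÷ 754 → quotient 1, remainder 371
754 ÷ 371 → quotient 2, remainder 12
371 ÷ 12 → quotient 30, remainder 11
12 ÷ 11 → quotient 1, remainder 1
11 ÷ 1 → quotient 11, remainder 0

[-9; 1, 2, 30, 1, 11]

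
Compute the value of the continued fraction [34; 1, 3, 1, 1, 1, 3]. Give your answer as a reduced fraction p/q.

Start with 3.
1 + 1/(3/1) = 1 + 1/3 = 4/3
1 + 1/(4/3) = 1 + 3/4 = 7/4
1 + 1/(7/4) = 1 + 4/7 = 11/7
3 + 1/(11/7) = 3 + 7/11 = 40/11
1 + 1/(40/11) = 1 + 11/40 = 51/40
34 + 1/(51/40) = 34 + 40/51 = 1774/51

1774/51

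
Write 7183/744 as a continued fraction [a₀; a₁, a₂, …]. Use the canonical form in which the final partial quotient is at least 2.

[9; 1, 1, 1, 8, 1, 1, 13]

Repeatedly divide and take the remainder:
7183 = 9·744 + 487, so a_0 = 9
744 = 1·487 + 257, so a_1 = 1
487 = 1·257 + 230, so a_2 = 1
257 = 1·230 + 27, so a_3 = 1
230 = 8·27 + 14, so a_4 = 8
27 = 1·14 + 13, so a_5 = 1
14 = 1·13 + 1, so a_6 = 1
13 = 13·1 + 0, so a_7 = 13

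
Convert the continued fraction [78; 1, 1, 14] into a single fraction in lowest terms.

Collapse the nested fraction from the inside out:
Start with 14.
1 + 1/(14/1) = 1 + 1/14 = 15/14
1 + 1/(15/14) = 1 + 14/15 = 29/15
78 + 1/(29/15) = 78 + 15/29 = 2277/29

2277/29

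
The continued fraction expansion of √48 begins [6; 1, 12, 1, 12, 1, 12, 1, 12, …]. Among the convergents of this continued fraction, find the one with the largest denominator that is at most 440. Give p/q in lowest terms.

1351/195

a_0 = 6: 6/1  (≤ bound)
a_1 = 1: 7/1  (≤ bound)
a_2 = 12: 90/13  (≤ bound)
a_3 = 1: 97/14  (≤ bound)
a_4 = 12: 1254/181  (≤ bound)
a_5 = 1: 1351/195  (≤ bound)
a_6 = 12: 17466/2521  (> 440, stop)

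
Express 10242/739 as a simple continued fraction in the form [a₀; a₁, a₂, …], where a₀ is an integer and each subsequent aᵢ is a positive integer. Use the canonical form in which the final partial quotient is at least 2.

[13; 1, 6, 9, 2, 5]

Run the Euclidean algorithm, recording each quotient:
10242 = 13·739 + 635, so a_0 = 13
739 = 1·635 + 104, so a_1 = 1
635 = 6·104 + 11, so a_2 = 6
104 = 9·11 + 5, so a_3 = 9
11 = 2·5 + 1, so a_4 = 2
5 = 5·1 + 0, so a_5 = 5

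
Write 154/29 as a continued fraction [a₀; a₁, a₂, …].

[5; 3, 4, 2]

154 ÷ 29 → quotient 5, remainder 9
29 ÷ 9 → quotient 3, remainder 2
9 ÷ 2 → quotient 4, remainder 1
2 ÷ 1 → quotient 2, remainder 0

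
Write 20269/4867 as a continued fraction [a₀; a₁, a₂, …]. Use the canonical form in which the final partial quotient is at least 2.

[4; 6, 13, 7, 1, 1, 1, 2]

Repeatedly divide and take the remainder:
20269 ÷ 4867 → quotient 4, remainder 801
4867 ÷ 801 → quotient 6, remainder 61
801 ÷ 61 → quotient 13, remainder 8
61 ÷ 8 → quotient 7, remainder 5
8 ÷ 5 → quotient 1, remainder 3
5 ÷ 3 → quotient 1, remainder 2
3 ÷ 2 → quotient 1, remainder 1
2 ÷ 1 → quotient 2, remainder 0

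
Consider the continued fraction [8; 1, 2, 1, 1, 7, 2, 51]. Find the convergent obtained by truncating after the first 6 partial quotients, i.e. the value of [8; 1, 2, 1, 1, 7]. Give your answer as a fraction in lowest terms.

462/53

Start with 7.
1 + 1/(7/1) = 1 + 1/7 = 8/7
1 + 1/(8/7) = 1 + 7/8 = 15/8
2 + 1/(15/8) = 2 + 8/15 = 38/15
1 + 1/(38/15) = 1 + 15/38 = 53/38
8 + 1/(53/38) = 8 + 38/53 = 462/53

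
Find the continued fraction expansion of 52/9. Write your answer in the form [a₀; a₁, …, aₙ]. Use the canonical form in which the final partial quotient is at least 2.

52 ÷ 9 → quotient 5, remainder 7
9 ÷ 7 → quotient 1, remainder 2
7 ÷ 2 → quotient 3, remainder 1
2 ÷ 1 → quotient 2, remainder 0

[5; 1, 3, 2]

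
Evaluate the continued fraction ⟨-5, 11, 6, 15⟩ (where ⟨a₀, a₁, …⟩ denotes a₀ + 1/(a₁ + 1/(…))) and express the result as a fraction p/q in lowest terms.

-4989/1016

Start with 15.
6 + 1/(15/1) = 6 + 1/15 = 91/15
11 + 1/(91/15) = 11 + 15/91 = 1016/91
-5 + 1/(1016/91) = -5 + 91/1016 = -4989/1016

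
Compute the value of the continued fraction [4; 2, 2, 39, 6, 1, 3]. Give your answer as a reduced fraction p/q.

Start with 3.
1 + 1/(3/1) = 1 + 1/3 = 4/3
6 + 1/(4/3) = 6 + 3/4 = 27/4
39 + 1/(27/4) = 39 + 4/27 = 1057/27
2 + 1/(1057/27) = 2 + 27/1057 = 2141/1057
2 + 1/(2141/1057) = 2 + 1057/2141 = 5339/2141
4 + 1/(5339/2141) = 4 + 2141/5339 = 23497/5339

23497/5339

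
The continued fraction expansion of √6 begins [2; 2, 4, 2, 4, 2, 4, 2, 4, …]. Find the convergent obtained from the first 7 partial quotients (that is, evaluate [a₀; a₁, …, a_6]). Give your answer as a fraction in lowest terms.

2158/881

Compute successive convergents:
a_0 = 2: 2/1
a_1 = 2: 5/2
a_2 = 4: 22/9
a_3 = 2: 49/20
a_4 = 4: 218/89
a_5 = 2: 485/198
a_6 = 4: 2158/881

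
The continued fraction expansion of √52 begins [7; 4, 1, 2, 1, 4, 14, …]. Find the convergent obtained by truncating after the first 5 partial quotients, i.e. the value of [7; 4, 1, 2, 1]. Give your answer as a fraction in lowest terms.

Work from the innermost term outward:
Start with 1.
2 + 1/(1/1) = 2 + 1/1 = 3/1
1 + 1/(3/1) = 1 + 1/3 = 4/3
4 + 1/(4/3) = 4 + 3/4 = 19/4
7 + 1/(19/4) = 7 + 4/19 = 137/19

137/19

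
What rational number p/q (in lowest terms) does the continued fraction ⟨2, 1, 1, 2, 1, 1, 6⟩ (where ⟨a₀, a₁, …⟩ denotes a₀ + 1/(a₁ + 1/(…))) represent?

a_0 = 2: 2/1
a_1 = 1: 3/1
a_2 = 1: 5/2
a_3 = 2: 13/5
a_4 = 1: 18/7
a_5 = 1: 31/12
a_6 = 6: 204/79

204/79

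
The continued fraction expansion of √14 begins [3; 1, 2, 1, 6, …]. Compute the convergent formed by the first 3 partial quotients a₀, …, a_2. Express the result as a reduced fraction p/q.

Start with 2.
1 + 1/(2/1) = 1 + 1/2 = 3/2
3 + 1/(3/2) = 3 + 2/3 = 11/3

11/3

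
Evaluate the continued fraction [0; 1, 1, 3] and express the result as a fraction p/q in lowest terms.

4/7

Start with 3.
1 + 1/(3/1) = 1 + 1/3 = 4/3
1 + 1/(4/3) = 1 + 3/4 = 7/4
0 + 1/(7/4) = 0 + 4/7 = 4/7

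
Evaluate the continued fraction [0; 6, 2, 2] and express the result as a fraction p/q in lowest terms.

Build up convergents one term at a time:
a_0 = 0: 0/1
a_1 = 6: 1/6
a_2 = 2: 2/13
a_3 = 2: 5/32

5/32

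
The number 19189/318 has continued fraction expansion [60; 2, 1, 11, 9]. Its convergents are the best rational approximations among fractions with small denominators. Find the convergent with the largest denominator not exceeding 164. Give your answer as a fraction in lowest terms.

2112/35

a_0 = 60: 60/1  (≤ bound)
a_1 = 2: 121/2  (≤ bound)
a_2 = 1: 181/3  (≤ bound)
a_3 = 11: 2112/35  (≤ bound)
a_4 = 9: 19189/318  (> 164, stop)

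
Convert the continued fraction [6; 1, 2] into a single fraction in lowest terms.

a_0 = 6: 6/1
a_1 = 1: 7/1
a_2 = 2: 20/3

20/3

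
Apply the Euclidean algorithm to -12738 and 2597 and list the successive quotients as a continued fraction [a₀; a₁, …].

-12738 = -5·2597 + 247, so a_0 = -5
2597 = 10·247 + 127, so a_1 = 10
247 = 1·127 + 120, so a_2 = 1
127 = 1·120 + 7, so a_3 = 1
120 = 17·7 + 1, so a_4 = 17
7 = 7·1 + 0, so a_5 = 7

[-5; 10, 1, 1, 17, 7]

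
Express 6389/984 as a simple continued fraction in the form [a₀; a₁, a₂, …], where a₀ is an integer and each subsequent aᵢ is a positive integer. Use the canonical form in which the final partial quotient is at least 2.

Apply division with remainder until the remainder is 0:
6389 ÷ 984 → quotient 6, remainder 485
984 ÷ 485 → quotient 2, remainder 14
485 ÷ 14 → quotient 34, remainder 9
14 ÷ 9 → quotient 1, remainder 5
9 ÷ 5 → quotient 1, remainder 4
5 ÷ 4 → quotient 1, remainder 1
4 ÷ 1 → quotient 4, remainder 0

[6; 2, 34, 1, 1, 1, 4]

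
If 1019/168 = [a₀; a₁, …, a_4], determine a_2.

1019 = 6·168 + 11, so a_0 = 6
168 = 15·11 + 3, so a_1 = 15
11 = 3·3 + 2, so a_2 = 3

3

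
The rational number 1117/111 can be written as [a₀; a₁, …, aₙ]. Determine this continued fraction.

Apply division with remainder until the remainder is 0:
1117 ÷ 111 → quotient 10, remainder 7
111 ÷ 7 → quotient 15, remainder 6
7 ÷ 6 → quotient 1, remainder 1
6 ÷ 1 → quotient 6, remainder 0

[10; 15, 1, 6]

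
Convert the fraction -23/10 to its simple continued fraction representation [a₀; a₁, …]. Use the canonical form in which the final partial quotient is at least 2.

Repeatedly divide and take the remainder:
-23 ÷ 10 → quotient -3, remainder 7
10 ÷ 7 → quotient 1, remainder 3
7 ÷ 3 → quotient 2, remainder 1
3 ÷ 1 → quotient 3, remainder 0

[-3; 1, 2, 3]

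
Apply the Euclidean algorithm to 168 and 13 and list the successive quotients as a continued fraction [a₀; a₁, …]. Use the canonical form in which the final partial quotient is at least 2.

[12; 1, 12]

168 = 12·13 + 12, so a_0 = 12
13 = 1·12 + 1, so a_1 = 1
12 = 12·1 + 0, so a_2 = 12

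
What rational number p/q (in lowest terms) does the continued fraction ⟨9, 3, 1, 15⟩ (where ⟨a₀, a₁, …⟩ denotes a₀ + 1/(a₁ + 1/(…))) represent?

583/63

a_0 = 9: 9/1
a_1 = 3: 28/3
a_2 = 1: 37/4
a_3 = 15: 583/63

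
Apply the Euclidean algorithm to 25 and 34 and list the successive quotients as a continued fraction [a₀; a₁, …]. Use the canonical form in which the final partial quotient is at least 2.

25 = 0·34 + 25, so a_0 = 0
34 = 1·25 + 9, so a_1 = 1
25 = 2·9 + 7, so a_2 = 2
9 = 1·7 + 2, so a_3 = 1
7 = 3·2 + 1, so a_4 = 3
2 = 2·1 + 0, so a_5 = 2

[0; 1, 2, 1, 3, 2]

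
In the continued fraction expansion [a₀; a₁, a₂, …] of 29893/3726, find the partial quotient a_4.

29893 = 8·3726 + 85, so a_0 = 8
3726 = 43·85 + 71, so a_1 = 43
85 = 1·71 + 14, so a_2 = 1
71 = 5·14 + 1, so a_3 = 5
14 = 14·1 + 0, so a_4 = 14

14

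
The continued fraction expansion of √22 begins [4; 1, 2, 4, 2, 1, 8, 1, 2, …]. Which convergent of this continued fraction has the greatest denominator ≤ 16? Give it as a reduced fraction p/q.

a_0 = 4: 4/1  (≤ bound)
a_1 = 1: 5/1  (≤ bound)
a_2 = 2: 14/3  (≤ bound)
a_3 = 4: 61/13  (≤ bound)
a_4 = 2: 136/29  (> 16, stop)

61/13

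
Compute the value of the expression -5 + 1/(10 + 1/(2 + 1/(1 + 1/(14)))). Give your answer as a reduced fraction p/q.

Start with 14.
1 + 1/(14/1) = 1 + 1/14 = 15/14
2 + 1/(15/14) = 2 + 14/15 = 44/15
10 + 1/(44/15) = 10 + 15/44 = 455/44
-5 + 1/(455/44) = -5 + 44/455 = -2231/455

-2231/455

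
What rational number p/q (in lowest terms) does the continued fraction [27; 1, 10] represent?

307/11

Build up convergents one term at a time:
a_0 = 27: 27/1
a_1 = 1: 28/1
a_2 = 10: 307/11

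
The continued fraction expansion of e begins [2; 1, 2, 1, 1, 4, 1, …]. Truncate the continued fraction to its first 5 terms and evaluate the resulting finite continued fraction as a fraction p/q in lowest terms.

Use the convergent recurrence hₖ = aₖ·hₖ₋₁ + hₖ₋₂ (and likewise for the denominators kₖ):
a_0 = 2: 2/1
a_1 = 1: 3/1
a_2 = 2: 8/3
a_3 = 1: 11/4
a_4 = 1: 19/7

19/7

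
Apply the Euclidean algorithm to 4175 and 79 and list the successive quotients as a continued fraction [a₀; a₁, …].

Run the Euclidean algorithm, recording each quotient:
4175 ÷ 79 → quotient 52, remainder 67
79 ÷ 67 → quotient 1, remainder 12
67 ÷ 12 → quotient 5, remainder 7
12 ÷ 7 → quotient 1, remainder 5
7 ÷ 5 → quotient 1, remainder 2
5 ÷ 2 → quotient 2, remainder 1
2 ÷ 1 → quotient 2, remainder 0

[52; 1, 5, 1, 1, 2, 2]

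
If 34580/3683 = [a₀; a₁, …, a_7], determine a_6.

2

Repeatedly divide and take the remainder:
⌊34580/3683⌋ = 9, remainder 1433
⌊3683/1433⌋ = 2, remainder 817
⌊1433/817⌋ = 1, remainder 616
⌊817/616⌋ = 1, remainder 201
⌊616/201⌋ = 3, remainder 13
⌊201/13⌋ = 15, remainder 6
⌊13/6⌋ = 2, remainder 1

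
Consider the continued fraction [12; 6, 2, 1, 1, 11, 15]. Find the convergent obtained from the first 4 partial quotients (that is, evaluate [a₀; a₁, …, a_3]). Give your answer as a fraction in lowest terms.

Collapse the nested fraction from the inside out:
Start with 1.
2 + 1/(1/1) = 2 + 1/1 = 3/1
6 + 1/(3/1) = 6 + 1/3 = 19/3
12 + 1/(19/3) = 12 + 3/19 = 231/19

231/19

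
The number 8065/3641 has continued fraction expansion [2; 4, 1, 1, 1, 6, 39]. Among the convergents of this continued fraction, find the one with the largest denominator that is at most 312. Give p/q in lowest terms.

a_0 = 2: 2/1  (≤ bound)
a_1 = 4: 9/4  (≤ bound)
a_2 = 1: 11/5  (≤ bound)
a_3 = 1: 20/9  (≤ bound)
a_4 = 1: 31/14  (≤ bound)
a_5 = 6: 206/93  (≤ bound)
a_6 = 39: 8065/3641  (> 312, stop)

206/93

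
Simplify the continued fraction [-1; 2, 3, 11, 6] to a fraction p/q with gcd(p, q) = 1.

-274/481

Build up convergents one term at a time:
a_0 = -1: -1/1
a_1 = 2: -1/2
a_2 = 3: -4/7
a_3 = 11: -45/79
a_4 = 6: -274/481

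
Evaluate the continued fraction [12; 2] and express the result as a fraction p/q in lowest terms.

Start with 2.
12 + 1/(2/1) = 12 + 1/2 = 25/2

25/2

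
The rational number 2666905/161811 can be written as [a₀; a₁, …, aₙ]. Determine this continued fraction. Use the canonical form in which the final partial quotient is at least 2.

[16; 2, 13, 11, 41, 1, 1, 6]

⌊2666905/161811⌋ = 16, remainder 77929
⌊161811/77929⌋ = 2, remainder 5953
⌊77929/5953⌋ = 13, remainder 540
⌊5953/540⌋ = 11, remainder 13
⌊540/13⌋ = 41, remainder 7
⌊13/7⌋ = 1, remainder 6
⌊7/6⌋ = 1, remainder 1
⌊6/1⌋ = 6, remainder 0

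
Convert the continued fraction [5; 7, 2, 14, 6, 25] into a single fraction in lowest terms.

170139/33142

Use the convergent recurrence hₖ = aₖ·hₖ₋₁ + hₖ₋₂ (and likewise for the denominators kₖ):
a_0 = 5: 5/1
a_1 = 7: 36/7
a_2 = 2: 77/15
a_3 = 14: 1114/217
a_4 = 6: 6761/1317
a_5 = 25: 170139/33142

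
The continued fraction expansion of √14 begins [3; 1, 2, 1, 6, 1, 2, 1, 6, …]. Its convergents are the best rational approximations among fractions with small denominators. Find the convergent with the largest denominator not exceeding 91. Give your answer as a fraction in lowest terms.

333/89

List convergents until the denominator exceeds the bound:
a_0 = 3: 3/1  (≤ bound)
a_1 = 1: 4/1  (≤ bound)
a_2 = 2: 11/3  (≤ bound)
a_3 = 1: 15/4  (≤ bound)
a_4 = 6: 101/27  (≤ bound)
a_5 = 1: 116/31  (≤ bound)
a_6 = 2: 333/89  (≤ bound)
a_7 = 1: 449/120  (> 91, stop)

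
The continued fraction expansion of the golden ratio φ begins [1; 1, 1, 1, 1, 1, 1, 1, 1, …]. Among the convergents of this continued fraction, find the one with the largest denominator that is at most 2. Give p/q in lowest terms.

List convergents until the denominator exceeds the bound:
a_0 = 1: 1/1  (≤ bound)
a_1 = 1: 2/1  (≤ bound)
a_2 = 1: 3/2  (≤ bound)
a_3 = 1: 5/3  (> 2, stop)

3/2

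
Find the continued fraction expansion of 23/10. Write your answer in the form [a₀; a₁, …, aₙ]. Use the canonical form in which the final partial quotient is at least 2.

[2; 3, 3]

23 ÷ 10 → quotient 2, remainder 3
10 ÷ 3 → quotient 3, remainder 1
3 ÷ 1 → quotient 3, remainder 0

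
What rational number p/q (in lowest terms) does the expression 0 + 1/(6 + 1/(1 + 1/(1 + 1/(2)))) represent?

Start with 2.
1 + 1/(2/1) = 1 + 1/2 = 3/2
1 + 1/(3/2) = 1 + 2/3 = 5/3
6 + 1/(5/3) = 6 + 3/5 = 33/5
0 + 1/(33/5) = 0 + 5/33 = 5/33

5/33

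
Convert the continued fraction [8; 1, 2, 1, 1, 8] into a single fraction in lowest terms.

523/60

Use the convergent recurrence hₖ = aₖ·hₖ₋₁ + hₖ₋₂ (and likewise for the denominators kₖ):
a_0 = 8: 8/1
a_1 = 1: 9/1
a_2 = 2: 26/3
a_3 = 1: 35/4
a_4 = 1: 61/7
a_5 = 8: 523/60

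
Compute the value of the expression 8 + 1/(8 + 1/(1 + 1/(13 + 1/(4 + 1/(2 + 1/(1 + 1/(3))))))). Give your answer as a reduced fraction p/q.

49475/6099

Start with 3.
1 + 1/(3/1) = 1 + 1/3 = 4/3
2 + 1/(4/3) = 2 + 3/4 = 11/4
4 + 1/(11/4) = 4 + 4/11 = 48/11
13 + 1/(48/11) = 13 + 11/48 = 635/48
1 + 1/(635/48) = 1 + 48/635 = 683/635
8 + 1/(683/635) = 8 + 635/683 = 6099/683
8 + 1/(6099/683) = 8 + 683/6099 = 49475/6099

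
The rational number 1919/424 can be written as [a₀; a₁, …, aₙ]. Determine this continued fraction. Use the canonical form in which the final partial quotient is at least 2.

Apply division with remainder until the remainder is 0:
1919 = 4·424 + 223, so a_0 = 4
424 = 1·223 + 201, so a_1 = 1
223 = 1·201 + 22, so a_2 = 1
201 = 9·22 + 3, so a_3 = 9
22 = 7·3 + 1, so a_4 = 7
3 = 3·1 + 0, so a_5 = 3

[4; 1, 1, 9, 7, 3]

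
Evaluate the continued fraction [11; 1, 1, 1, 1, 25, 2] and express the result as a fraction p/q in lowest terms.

Compute successive convergents:
a_0 = 11: 11/1
a_1 = 1: 12/1
a_2 = 1: 23/2
a_3 = 1: 35/3
a_4 = 1: 58/5
a_5 = 25: 1485/128
a_6 = 2: 3028/261

3028/261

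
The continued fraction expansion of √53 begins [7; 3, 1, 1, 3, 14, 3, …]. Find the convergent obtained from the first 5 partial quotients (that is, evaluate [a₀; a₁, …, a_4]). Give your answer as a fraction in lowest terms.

Starting at the tail and folding back:
Start with 3.
1 + 1/(3/1) = 1 + 1/3 = 4/3
1 + 1/(4/3) = 1 + 3/4 = 7/4
3 + 1/(7/4) = 3 + 4/7 = 25/7
7 + 1/(25/7) = 7 + 7/25 = 182/25

182/25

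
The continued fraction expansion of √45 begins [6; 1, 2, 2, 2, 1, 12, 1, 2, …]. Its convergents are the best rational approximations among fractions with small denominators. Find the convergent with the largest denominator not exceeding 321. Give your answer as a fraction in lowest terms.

2046/305

List convergents until the denominator exceeds the bound:
a_0 = 6: 6/1  (≤ bound)
a_1 = 1: 7/1  (≤ bound)
a_2 = 2: 20/3  (≤ bound)
a_3 = 2: 47/7  (≤ bound)
a_4 = 2: 114/17  (≤ bound)
a_5 = 1: 161/24  (≤ bound)
a_6 = 12: 2046/305  (≤ bound)
a_7 = 1: 2207/329  (> 321, stop)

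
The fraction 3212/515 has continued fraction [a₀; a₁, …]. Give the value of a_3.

1

3212 ÷ 515 → quotient 6, remainder 122
515 ÷ 122 → quotient 4, remainder 27
122 ÷ 27 → quotient 4, remainder 14
27 ÷ 14 → quotient 1, remainder 13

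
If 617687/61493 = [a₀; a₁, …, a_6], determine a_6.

2

617687 = 10·61493 + 2757, so a_0 = 10
61493 = 22·2757 + 839, so a_1 = 22
2757 = 3·839 + 240, so a_2 = 3
839 = 3·240 + 119, so a_3 = 3
240 = 2·119 + 2, so a_4 = 2
119 = 59·2 + 1, so a_5 = 59
2 = 2·1 + 0, so a_6 = 2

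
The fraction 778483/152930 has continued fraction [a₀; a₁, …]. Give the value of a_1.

11

778483 ÷ 152930 → quotient 5, remainder 13833
152930 ÷ 13833 → quotient 11, remainder 767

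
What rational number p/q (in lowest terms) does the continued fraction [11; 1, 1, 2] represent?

Start with 2.
1 + 1/(2/1) = 1 + 1/2 = 3/2
1 + 1/(3/2) = 1 + 2/3 = 5/3
11 + 1/(5/3) = 11 + 3/5 = 58/5

58/5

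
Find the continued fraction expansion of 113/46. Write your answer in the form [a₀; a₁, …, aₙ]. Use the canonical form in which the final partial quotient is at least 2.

[2; 2, 5, 4]

Run the Euclidean algorithm, recording each quotient:
⌊113/46⌋ = 2, remainder 21
⌊46/21⌋ = 2, remainder 4
⌊21/4⌋ = 5, remainder 1
⌊4/1⌋ = 4, remainder 0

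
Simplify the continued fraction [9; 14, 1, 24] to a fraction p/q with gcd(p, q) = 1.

3391/374

Use the convergent recurrence hₖ = aₖ·hₖ₋₁ + hₖ₋₂ (and likewise for the denominators kₖ):
a_0 = 9: 9/1
a_1 = 14: 127/14
a_2 = 1: 136/15
a_3 = 24: 3391/374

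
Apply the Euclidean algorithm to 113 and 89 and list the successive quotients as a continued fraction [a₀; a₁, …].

[1; 3, 1, 2, 2, 3]

⌊113/89⌋ = 1, remainder 24
⌊89/24⌋ = 3, remainder 17
⌊24/17⌋ = 1, remainder 7
⌊17/7⌋ = 2, remainder 3
⌊7/3⌋ = 2, remainder 1
⌊3/1⌋ = 3, remainder 0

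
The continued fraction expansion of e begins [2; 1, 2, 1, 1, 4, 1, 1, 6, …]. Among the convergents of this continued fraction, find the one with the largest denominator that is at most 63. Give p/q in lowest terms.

106/39

List convergents until the denominator exceeds the bound:
a_0 = 2: 2/1  (≤ bound)
a_1 = 1: 3/1  (≤ bound)
a_2 = 2: 8/3  (≤ bound)
a_3 = 1: 11/4  (≤ bound)
a_4 = 1: 19/7  (≤ bound)
a_5 = 4: 87/32  (≤ bound)
a_6 = 1: 106/39  (≤ bound)
a_7 = 1: 193/71  (> 63, stop)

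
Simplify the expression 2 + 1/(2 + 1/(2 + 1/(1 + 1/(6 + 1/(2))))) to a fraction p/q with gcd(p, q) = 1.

245/101

Start with 2.
6 + 1/(2/1) = 6 + 1/2 = 13/2
1 + 1/(13/2) = 1 + 2/13 = 15/13
2 + 1/(15/13) = 2 + 13/15 = 43/15
2 + 1/(43/15) = 2 + 15/43 = 101/43
2 + 1/(101/43) = 2 + 43/101 = 245/101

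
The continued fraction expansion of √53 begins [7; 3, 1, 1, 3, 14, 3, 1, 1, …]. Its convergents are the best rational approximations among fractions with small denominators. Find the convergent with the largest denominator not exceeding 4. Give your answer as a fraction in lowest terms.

29/4

a_0 = 7: 7/1  (≤ bound)
a_1 = 3: 22/3  (≤ bound)
a_2 = 1: 29/4  (≤ bound)
a_3 = 1: 51/7  (> 4, stop)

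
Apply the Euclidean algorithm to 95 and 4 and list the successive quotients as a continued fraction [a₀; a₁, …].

Apply division with remainder until the remainder is 0:
⌊95/4⌋ = 23, remainder 3
⌊4/3⌋ = 1, remainder 1
⌊3/1⌋ = 3, remainder 0

[23; 1, 3]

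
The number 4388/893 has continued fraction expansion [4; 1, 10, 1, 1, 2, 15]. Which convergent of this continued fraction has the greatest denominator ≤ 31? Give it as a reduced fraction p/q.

a_0 = 4: 4/1  (≤ bound)
a_1 = 1: 5/1  (≤ bound)
a_2 = 10: 54/11  (≤ bound)
a_3 = 1: 59/12  (≤ bound)
a_4 = 1: 113/23  (≤ bound)
a_5 = 2: 285/58  (> 31, stop)

113/23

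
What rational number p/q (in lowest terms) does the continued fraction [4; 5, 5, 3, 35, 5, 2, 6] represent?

877043/209180

a_0 = 4: 4/1
a_1 = 5: 21/5
a_2 = 5: 109/26
a_3 = 3: 348/83
a_4 = 35: 12289/2931
a_5 = 5: 61793/14738
a_6 = 2: 135875/32407
a_7 = 6: 877043/209180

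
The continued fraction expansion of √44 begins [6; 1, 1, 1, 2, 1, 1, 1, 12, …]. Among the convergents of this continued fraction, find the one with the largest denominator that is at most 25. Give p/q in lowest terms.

126/19

a_0 = 6: 6/1  (≤ bound)
a_1 = 1: 7/1  (≤ bound)
a_2 = 1: 13/2  (≤ bound)
a_3 = 1: 20/3  (≤ bound)
a_4 = 2: 53/8  (≤ bound)
a_5 = 1: 73/11  (≤ bound)
a_6 = 1: 126/19  (≤ bound)
a_7 = 1: 199/30  (> 25, stop)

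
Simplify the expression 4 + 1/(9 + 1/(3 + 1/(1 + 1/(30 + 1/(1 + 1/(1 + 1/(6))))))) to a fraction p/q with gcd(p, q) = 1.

a_0 = 4: 4/1
a_1 = 9: 37/9
a_2 = 3: 115/28
a_3 = 1: 152/37
a_4 = 30: 4675/1138
a_5 = 1: 4827/1175
a_6 = 1: 9502/2313
a_7 = 6: 61839/15053

61839/15053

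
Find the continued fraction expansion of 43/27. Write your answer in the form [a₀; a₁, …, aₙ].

[1; 1, 1, 2, 5]

Repeatedly divide and take the remainder:
⌊43/27⌋ = 1, remainder 16
⌊27/16⌋ = 1, remainder 11
⌊16/11⌋ = 1, remainder 5
⌊11/5⌋ = 2, remainder 1
⌊5/1⌋ = 5, remainder 0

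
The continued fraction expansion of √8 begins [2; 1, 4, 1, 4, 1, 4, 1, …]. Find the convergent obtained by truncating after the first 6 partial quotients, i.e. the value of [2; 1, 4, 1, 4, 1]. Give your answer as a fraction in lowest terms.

Start with 1.
4 + 1/(1/1) = 4 + 1/1 = 5/1
1 + 1/(5/1) = 1 + 1/5 = 6/5
4 + 1/(6/5) = 4 + 5/6 = 29/6
1 + 1/(29/6) = 1 + 6/29 = 35/29
2 + 1/(35/29) = 2 + 29/35 = 99/35

99/35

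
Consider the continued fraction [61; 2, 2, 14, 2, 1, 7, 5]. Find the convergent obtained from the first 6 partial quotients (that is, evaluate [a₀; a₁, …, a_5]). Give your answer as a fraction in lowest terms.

Work from the innermost term outward:
Start with 1.
2 + 1/(1/1) = 2 + 1/1 = 3/1
14 + 1/(3/1) = 14 + 1/3 = 43/3
2 + 1/(43/3) = 2 + 3/43 = 89/43
2 + 1/(89/43) = 2 + 43/89 = 221/89
61 + 1/(221/89) = 61 + 89/221 = 13570/221

13570/221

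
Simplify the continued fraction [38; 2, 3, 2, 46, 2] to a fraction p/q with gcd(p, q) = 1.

57733/1502

Start with 2.
46 + 1/(2/1) = 46 + 1/2 = 93/2
2 + 1/(93/2) = 2 + 2/93 = 188/93
3 + 1/(188/93) = 3 + 93/188 = 657/188
2 + 1/(657/188) = 2 + 188/657 = 1502/657
38 + 1/(1502/657) = 38 + 657/1502 = 57733/1502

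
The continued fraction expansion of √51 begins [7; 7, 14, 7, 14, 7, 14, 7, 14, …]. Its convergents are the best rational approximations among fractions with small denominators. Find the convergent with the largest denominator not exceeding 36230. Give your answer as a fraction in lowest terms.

List convergents until the denominator exceeds the bound:
a_0 = 7: 7/1  (≤ bound)
a_1 = 7: 50/7  (≤ bound)
a_2 = 14: 707/99  (≤ bound)
a_3 = 7: 4999/700  (≤ bound)
a_4 = 14: 70693/9899  (≤ bound)
a_5 = 7: 499850/69993  (> 36230, stop)

70693/9899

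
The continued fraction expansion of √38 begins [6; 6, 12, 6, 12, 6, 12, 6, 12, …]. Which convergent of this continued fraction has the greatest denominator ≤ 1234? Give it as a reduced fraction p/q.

a_0 = 6: 6/1  (≤ bound)
a_1 = 6: 37/6  (≤ bound)
a_2 = 12: 450/73  (≤ bound)
a_3 = 6: 2737/444  (≤ bound)
a_4 = 12: 33294/5401  (> 1234, stop)

2737/444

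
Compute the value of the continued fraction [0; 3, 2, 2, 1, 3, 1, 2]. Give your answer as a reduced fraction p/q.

92/315

Collapse the nested fraction from the inside out:
Start with 2.
1 + 1/(2/1) = 1 + 1/2 = 3/2
3 + 1/(3/2) = 3 + 2/3 = 11/3
1 + 1/(11/3) = 1 + 3/11 = 14/11
2 + 1/(14/11) = 2 + 11/14 = 39/14
2 + 1/(39/14) = 2 + 14/39 = 92/39
3 + 1/(92/39) = 3 + 39/92 = 315/92
0 + 1/(315/92) = 0 + 92/315 = 92/315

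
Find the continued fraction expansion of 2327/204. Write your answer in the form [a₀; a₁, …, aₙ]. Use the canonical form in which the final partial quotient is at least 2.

Run the Euclidean algorithm, recording each quotient:
2327 = 11·204 + 83, so a_0 = 11
204 = 2·83 + 38, so a_1 = 2
83 = 2·38 + 7, so a_2 = 2
38 = 5·7 + 3, so a_3 = 5
7 = 2·3 + 1, so a_4 = 2
3 = 3·1 + 0, so a_5 = 3

[11; 2, 2, 5, 2, 3]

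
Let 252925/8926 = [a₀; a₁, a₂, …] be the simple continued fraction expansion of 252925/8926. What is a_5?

Run the Euclidean algorithm, recording each quotient:
252925 = 28·8926 + 2997, so a_0 = 28
8926 = 2·2997 + 2932, so a_1 = 2
2997 = 1·2932 + 65, so a_2 = 1
2932 = 45·65 + 7, so a_3 = 45
65 = 9·7 + 2, so a_4 = 9
7 = 3·2 + 1, so a_5 = 3

3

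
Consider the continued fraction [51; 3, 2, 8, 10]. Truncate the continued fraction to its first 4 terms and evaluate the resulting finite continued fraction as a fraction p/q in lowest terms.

Use the convergent recurrence hₖ = aₖ·hₖ₋₁ + hₖ₋₂ (and likewise for the denominators kₖ):
a_0 = 51: 51/1
a_1 = 3: 154/3
a_2 = 2: 359/7
a_3 = 8: 3026/59

3026/59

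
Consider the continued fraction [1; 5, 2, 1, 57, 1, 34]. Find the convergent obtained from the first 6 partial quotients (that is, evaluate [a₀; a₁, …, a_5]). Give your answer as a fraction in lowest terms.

1115/939

a_0 = 1: 1/1
a_1 = 5: 6/5
a_2 = 2: 13/11
a_3 = 1: 19/16
a_4 = 57: 1096/923
a_5 = 1: 1115/939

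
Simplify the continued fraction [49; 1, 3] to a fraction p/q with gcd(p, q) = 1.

a_0 = 49: 49/1
a_1 = 1: 50/1
a_2 = 3: 199/4

199/4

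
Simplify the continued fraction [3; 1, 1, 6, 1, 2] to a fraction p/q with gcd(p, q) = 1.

Compute successive convergents:
a_0 = 3: 3/1
a_1 = 1: 4/1
a_2 = 1: 7/2
a_3 = 6: 46/13
a_4 = 1: 53/15
a_5 = 2: 152/43

152/43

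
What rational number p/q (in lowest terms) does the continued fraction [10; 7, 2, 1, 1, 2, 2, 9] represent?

21862/2157

a_0 = 10: 10/1
a_1 = 7: 71/7
a_2 = 2: 152/15
a_3 = 1: 223/22
a_4 = 1: 375/37
a_5 = 2: 973/96
a_6 = 2: 2321/229
a_7 = 9: 21862/2157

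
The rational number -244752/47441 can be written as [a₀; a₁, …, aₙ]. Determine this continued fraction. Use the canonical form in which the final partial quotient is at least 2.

-244752 ÷ 47441 → quotient -6, remainder 39894
47441 ÷ 39894 → quotient 1, remainder 7547
39894 ÷ 7547 → quotient 5, remainder 2159
7547 ÷ 2159 → quotient 3, remainder 1070
2159 ÷ 1070 → quotient 2, remainder 19
1070 ÷ 19 → quotient 56, remainder 6
19 ÷ 6 → quotient 3, remainder 1
6 ÷ 1 → quotient 6, remainder 0

[-6; 1, 5, 3, 2, 56, 3, 6]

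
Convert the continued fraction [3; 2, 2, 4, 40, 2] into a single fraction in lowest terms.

6109/1792

a_0 = 3: 3/1
a_1 = 2: 7/2
a_2 = 2: 17/5
a_3 = 4: 75/22
a_4 = 40: 3017/885
a_5 = 2: 6109/1792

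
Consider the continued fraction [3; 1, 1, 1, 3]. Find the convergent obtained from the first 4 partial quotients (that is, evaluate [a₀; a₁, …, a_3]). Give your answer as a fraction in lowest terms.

11/3

Collapse the nested fraction from the inside out:
Start with 1.
1 + 1/(1/1) = 1 + 1/1 = 2/1
1 + 1/(2/1) = 1 + 1/2 = 3/2
3 + 1/(3/2) = 3 + 2/3 = 11/3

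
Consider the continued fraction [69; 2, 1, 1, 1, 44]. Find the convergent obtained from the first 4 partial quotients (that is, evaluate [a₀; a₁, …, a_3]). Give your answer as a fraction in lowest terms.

347/5

Starting at the tail and folding back:
Start with 1.
1 + 1/(1/1) = 1 + 1/1 = 2/1
2 + 1/(2/1) = 2 + 1/2 = 5/2
69 + 1/(5/2) = 69 + 2/5 = 347/5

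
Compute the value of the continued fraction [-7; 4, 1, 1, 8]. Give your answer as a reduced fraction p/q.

-522/77

Start with 8.
1 + 1/(8/1) = 1 + 1/8 = 9/8
1 + 1/(9/8) = 1 + 8/9 = 17/9
4 + 1/(17/9) = 4 + 9/17 = 77/17
-7 + 1/(77/17) = -7 + 17/77 = -522/77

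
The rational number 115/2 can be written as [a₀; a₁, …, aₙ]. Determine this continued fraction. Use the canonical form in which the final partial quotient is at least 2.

Apply division with remainder until the remainder is 0:
115 ÷ 2 → quotient 57, remainder 1
2 ÷ 1 → quotient 2, remainder 0

[57; 2]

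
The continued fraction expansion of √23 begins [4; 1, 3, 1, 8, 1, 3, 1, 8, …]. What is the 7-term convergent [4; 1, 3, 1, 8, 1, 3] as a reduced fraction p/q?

916/191

Build up convergents one term at a time:
a_0 = 4: 4/1
a_1 = 1: 5/1
a_2 = 3: 19/4
a_3 = 1: 24/5
a_4 = 8: 211/44
a_5 = 1: 235/49
a_6 = 3: 916/191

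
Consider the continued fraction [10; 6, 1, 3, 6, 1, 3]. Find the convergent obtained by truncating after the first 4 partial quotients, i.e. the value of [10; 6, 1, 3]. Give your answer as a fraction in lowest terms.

274/27

a_0 = 10: 10/1
a_1 = 6: 61/6
a_2 = 1: 71/7
a_3 = 3: 274/27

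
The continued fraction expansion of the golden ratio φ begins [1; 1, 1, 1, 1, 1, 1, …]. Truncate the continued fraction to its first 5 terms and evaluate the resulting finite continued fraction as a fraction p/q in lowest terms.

8/5

Start with 1.
1 + 1/(1/1) = 1 + 1/1 = 2/1
1 + 1/(2/1) = 1 + 1/2 = 3/2
1 + 1/(3/2) = 1 + 2/3 = 5/3
1 + 1/(5/3) = 1 + 3/5 = 8/5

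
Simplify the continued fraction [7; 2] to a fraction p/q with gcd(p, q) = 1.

15/2

Start with 2.
7 + 1/(2/1) = 7 + 1/2 = 15/2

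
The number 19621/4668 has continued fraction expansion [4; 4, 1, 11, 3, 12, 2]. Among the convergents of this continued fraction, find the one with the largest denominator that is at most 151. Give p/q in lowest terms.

248/59

a_0 = 4: 4/1  (≤ bound)
a_1 = 4: 17/4  (≤ bound)
a_2 = 1: 21/5  (≤ bound)
a_3 = 11: 248/59  (≤ bound)
a_4 = 3: 765/182  (> 151, stop)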